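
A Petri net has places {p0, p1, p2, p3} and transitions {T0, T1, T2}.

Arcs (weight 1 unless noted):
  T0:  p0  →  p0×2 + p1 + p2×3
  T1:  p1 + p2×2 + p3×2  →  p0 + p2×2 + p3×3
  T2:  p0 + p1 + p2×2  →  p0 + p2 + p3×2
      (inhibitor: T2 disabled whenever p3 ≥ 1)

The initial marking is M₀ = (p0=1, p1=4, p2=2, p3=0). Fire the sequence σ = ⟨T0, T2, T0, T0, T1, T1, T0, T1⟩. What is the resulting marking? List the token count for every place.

(p0=8, p1=4, p2=13, p3=5)

step 1: fire T0:  (p0=1, p1=4, p2=2, p3=0) → (p0=2, p1=5, p2=5, p3=0)
step 2: fire T2:  (p0=2, p1=5, p2=5, p3=0) → (p0=2, p1=4, p2=4, p3=2)
step 3: fire T0:  (p0=2, p1=4, p2=4, p3=2) → (p0=3, p1=5, p2=7, p3=2)
step 4: fire T0:  (p0=3, p1=5, p2=7, p3=2) → (p0=4, p1=6, p2=10, p3=2)
step 5: fire T1:  (p0=4, p1=6, p2=10, p3=2) → (p0=5, p1=5, p2=10, p3=3)
step 6: fire T1:  (p0=5, p1=5, p2=10, p3=3) → (p0=6, p1=4, p2=10, p3=4)
step 7: fire T0:  (p0=6, p1=4, p2=10, p3=4) → (p0=7, p1=5, p2=13, p3=4)
step 8: fire T1:  (p0=7, p1=5, p2=13, p3=4) → (p0=8, p1=4, p2=13, p3=5)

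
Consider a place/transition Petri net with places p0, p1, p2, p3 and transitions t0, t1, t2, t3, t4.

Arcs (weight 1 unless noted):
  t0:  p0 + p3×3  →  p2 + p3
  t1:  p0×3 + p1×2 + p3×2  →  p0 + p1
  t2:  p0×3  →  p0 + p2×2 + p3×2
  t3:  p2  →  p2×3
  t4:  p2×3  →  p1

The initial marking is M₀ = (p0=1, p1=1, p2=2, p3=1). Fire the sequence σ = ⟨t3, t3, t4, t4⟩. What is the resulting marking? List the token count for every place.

(p0=1, p1=3, p2=0, p3=1)

step 1: fire t3:  (p0=1, p1=1, p2=2, p3=1) → (p0=1, p1=1, p2=4, p3=1)
step 2: fire t3:  (p0=1, p1=1, p2=4, p3=1) → (p0=1, p1=1, p2=6, p3=1)
step 3: fire t4:  (p0=1, p1=1, p2=6, p3=1) → (p0=1, p1=2, p2=3, p3=1)
step 4: fire t4:  (p0=1, p1=2, p2=3, p3=1) → (p0=1, p1=3, p2=0, p3=1)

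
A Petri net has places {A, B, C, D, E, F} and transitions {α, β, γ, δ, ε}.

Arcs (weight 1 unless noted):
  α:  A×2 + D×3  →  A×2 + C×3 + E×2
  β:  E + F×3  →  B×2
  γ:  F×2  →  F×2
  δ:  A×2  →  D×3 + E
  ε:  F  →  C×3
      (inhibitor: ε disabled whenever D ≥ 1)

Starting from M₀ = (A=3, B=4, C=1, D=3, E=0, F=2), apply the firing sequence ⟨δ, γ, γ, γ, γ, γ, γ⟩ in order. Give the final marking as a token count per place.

step 1: fire δ:  (A=3, B=4, C=1, D=3, E=0, F=2) → (A=1, B=4, C=1, D=6, E=1, F=2)
step 2: fire γ:  (A=1, B=4, C=1, D=6, E=1, F=2) → (A=1, B=4, C=1, D=6, E=1, F=2)
step 3: fire γ:  (A=1, B=4, C=1, D=6, E=1, F=2) → (A=1, B=4, C=1, D=6, E=1, F=2)
step 4: fire γ:  (A=1, B=4, C=1, D=6, E=1, F=2) → (A=1, B=4, C=1, D=6, E=1, F=2)
step 5: fire γ:  (A=1, B=4, C=1, D=6, E=1, F=2) → (A=1, B=4, C=1, D=6, E=1, F=2)
step 6: fire γ:  (A=1, B=4, C=1, D=6, E=1, F=2) → (A=1, B=4, C=1, D=6, E=1, F=2)
step 7: fire γ:  (A=1, B=4, C=1, D=6, E=1, F=2) → (A=1, B=4, C=1, D=6, E=1, F=2)

(A=1, B=4, C=1, D=6, E=1, F=2)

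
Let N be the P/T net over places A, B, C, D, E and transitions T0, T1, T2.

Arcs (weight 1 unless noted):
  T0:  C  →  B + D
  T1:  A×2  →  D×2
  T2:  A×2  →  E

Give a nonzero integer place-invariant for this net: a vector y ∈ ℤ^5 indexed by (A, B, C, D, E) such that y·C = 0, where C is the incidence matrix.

Incidence matrix C (rows=places, cols=transitions):
       T0   T1   T2
    A   0   -2   -2
    B   1    0    0
    C  -1    0    0
    D   1    2    0
    E   0    0    1

Candidate y = [0, 1, 1, 0, 0]; check y·C column-wise:
  col T0: 1·1 + 1·-1 + 0·1 = 0
  col T1: 0·-2 + 1·0 + 1·0 + 0·2 = 0
  col T2: 0·-2 + 1·0 + 1·0 + 0·1 = 0

y = (A:0, B:1, C:1, D:0, E:0)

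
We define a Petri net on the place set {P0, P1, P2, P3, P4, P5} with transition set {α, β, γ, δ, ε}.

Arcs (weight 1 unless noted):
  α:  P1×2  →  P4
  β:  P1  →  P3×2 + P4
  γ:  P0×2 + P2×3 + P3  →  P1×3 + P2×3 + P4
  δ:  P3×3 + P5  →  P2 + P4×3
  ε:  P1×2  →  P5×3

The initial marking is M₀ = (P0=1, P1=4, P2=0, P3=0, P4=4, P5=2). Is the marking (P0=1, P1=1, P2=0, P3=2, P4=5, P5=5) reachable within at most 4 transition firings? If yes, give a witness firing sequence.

step 1: fire β:  (P0=1, P1=4, P2=0, P3=0, P4=4, P5=2) → (P0=1, P1=3, P2=0, P3=2, P4=5, P5=2)
step 2: fire ε:  (P0=1, P1=3, P2=0, P3=2, P4=5, P5=2) → (P0=1, P1=1, P2=0, P3=2, P4=5, P5=5)

YES — reachable via ⟨β, ε⟩ (2 firings)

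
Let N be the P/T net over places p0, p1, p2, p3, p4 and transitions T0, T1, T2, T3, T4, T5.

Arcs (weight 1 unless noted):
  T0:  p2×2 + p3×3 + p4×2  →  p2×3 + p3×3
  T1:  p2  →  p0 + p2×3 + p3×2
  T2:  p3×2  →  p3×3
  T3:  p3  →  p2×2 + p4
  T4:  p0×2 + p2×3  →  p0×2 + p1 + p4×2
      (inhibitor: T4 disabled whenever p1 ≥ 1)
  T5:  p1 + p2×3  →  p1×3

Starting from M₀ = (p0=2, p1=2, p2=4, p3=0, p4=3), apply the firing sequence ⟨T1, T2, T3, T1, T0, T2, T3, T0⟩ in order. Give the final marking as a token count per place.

(p0=4, p1=2, p2=14, p3=4, p4=1)

step 1: fire T1:  (p0=2, p1=2, p2=4, p3=0, p4=3) → (p0=3, p1=2, p2=6, p3=2, p4=3)
step 2: fire T2:  (p0=3, p1=2, p2=6, p3=2, p4=3) → (p0=3, p1=2, p2=6, p3=3, p4=3)
step 3: fire T3:  (p0=3, p1=2, p2=6, p3=3, p4=3) → (p0=3, p1=2, p2=8, p3=2, p4=4)
step 4: fire T1:  (p0=3, p1=2, p2=8, p3=2, p4=4) → (p0=4, p1=2, p2=10, p3=4, p4=4)
step 5: fire T0:  (p0=4, p1=2, p2=10, p3=4, p4=4) → (p0=4, p1=2, p2=11, p3=4, p4=2)
step 6: fire T2:  (p0=4, p1=2, p2=11, p3=4, p4=2) → (p0=4, p1=2, p2=11, p3=5, p4=2)
step 7: fire T3:  (p0=4, p1=2, p2=11, p3=5, p4=2) → (p0=4, p1=2, p2=13, p3=4, p4=3)
step 8: fire T0:  (p0=4, p1=2, p2=13, p3=4, p4=3) → (p0=4, p1=2, p2=14, p3=4, p4=1)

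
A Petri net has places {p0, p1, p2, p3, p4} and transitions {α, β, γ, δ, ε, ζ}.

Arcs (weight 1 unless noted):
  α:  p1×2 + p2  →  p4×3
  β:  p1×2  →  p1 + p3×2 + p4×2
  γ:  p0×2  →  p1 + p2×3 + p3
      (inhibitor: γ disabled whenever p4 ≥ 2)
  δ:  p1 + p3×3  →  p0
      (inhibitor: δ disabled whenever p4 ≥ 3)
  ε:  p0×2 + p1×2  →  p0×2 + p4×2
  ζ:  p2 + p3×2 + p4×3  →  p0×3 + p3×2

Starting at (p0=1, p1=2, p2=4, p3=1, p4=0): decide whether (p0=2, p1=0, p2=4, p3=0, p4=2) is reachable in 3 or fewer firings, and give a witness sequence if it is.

YES — reachable via ⟨β, δ⟩ (2 firings)

step 1: fire β:  (p0=1, p1=2, p2=4, p3=1, p4=0) → (p0=1, p1=1, p2=4, p3=3, p4=2)
step 2: fire δ:  (p0=1, p1=1, p2=4, p3=3, p4=2) → (p0=2, p1=0, p2=4, p3=0, p4=2)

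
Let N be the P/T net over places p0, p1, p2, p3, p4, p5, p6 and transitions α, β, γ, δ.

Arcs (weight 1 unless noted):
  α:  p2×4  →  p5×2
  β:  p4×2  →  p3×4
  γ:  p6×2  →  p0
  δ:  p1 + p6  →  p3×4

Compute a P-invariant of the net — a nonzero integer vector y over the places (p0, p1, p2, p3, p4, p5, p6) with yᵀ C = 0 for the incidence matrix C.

Incidence matrix C (rows=places, cols=transitions):
        α    β    γ    δ
   p0   0    0    1    0
   p1   0    0    0   -1
   p2  -4    0    0    0
   p3   0    4    0    4
   p4   0   -2    0    0
   p5   2    0    0    0
   p6   0    0   -2   -1

Candidate y = [0, 4, 0, 1, 2, 0, 0]; check y·C column-wise:
  col α: 4·0 + 0·-4 + 1·0 + 2·0 + 0·2 = 0
  col β: 4·0 + 1·4 + 2·-2 = 0
  col γ: 0·1 + 4·0 + 1·0 + 2·0 + 0·-2 = 0
  col δ: 4·-1 + 1·4 + 2·0 + 0·-1 = 0

y = (p0:0, p1:4, p2:0, p3:1, p4:2, p5:0, p6:0)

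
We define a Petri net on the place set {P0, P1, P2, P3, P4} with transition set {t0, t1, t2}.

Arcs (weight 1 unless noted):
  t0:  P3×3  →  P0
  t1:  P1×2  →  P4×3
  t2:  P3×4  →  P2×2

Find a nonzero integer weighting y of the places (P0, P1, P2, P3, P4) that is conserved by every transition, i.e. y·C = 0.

y = (P0:3, P1:0, P2:2, P3:1, P4:0)

Incidence matrix C (rows=places, cols=transitions):
       t0   t1   t2
   P0   1    0    0
   P1   0   -2    0
   P2   0    0    2
   P3  -3    0   -4
   P4   0    3    0

Candidate y = [3, 0, 2, 1, 0]; check y·C column-wise:
  col t0: 3·1 + 2·0 + 1·-3 = 0
  col t1: 3·0 + 0·-2 + 2·0 + 1·0 + 0·3 = 0
  col t2: 3·0 + 2·2 + 1·-4 = 0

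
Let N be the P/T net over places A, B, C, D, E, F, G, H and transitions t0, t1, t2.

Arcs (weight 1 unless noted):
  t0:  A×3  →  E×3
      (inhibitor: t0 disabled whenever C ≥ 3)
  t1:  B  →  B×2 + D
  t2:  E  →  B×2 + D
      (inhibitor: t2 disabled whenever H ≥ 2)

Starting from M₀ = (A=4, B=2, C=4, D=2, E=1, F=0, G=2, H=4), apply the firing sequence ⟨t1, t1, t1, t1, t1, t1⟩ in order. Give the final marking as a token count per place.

(A=4, B=8, C=4, D=8, E=1, F=0, G=2, H=4)

step 1: fire t1:  (A=4, B=2, C=4, D=2, E=1, F=0, G=2, H=4) → (A=4, B=3, C=4, D=3, E=1, F=0, G=2, H=4)
step 2: fire t1:  (A=4, B=3, C=4, D=3, E=1, F=0, G=2, H=4) → (A=4, B=4, C=4, D=4, E=1, F=0, G=2, H=4)
step 3: fire t1:  (A=4, B=4, C=4, D=4, E=1, F=0, G=2, H=4) → (A=4, B=5, C=4, D=5, E=1, F=0, G=2, H=4)
step 4: fire t1:  (A=4, B=5, C=4, D=5, E=1, F=0, G=2, H=4) → (A=4, B=6, C=4, D=6, E=1, F=0, G=2, H=4)
step 5: fire t1:  (A=4, B=6, C=4, D=6, E=1, F=0, G=2, H=4) → (A=4, B=7, C=4, D=7, E=1, F=0, G=2, H=4)
step 6: fire t1:  (A=4, B=7, C=4, D=7, E=1, F=0, G=2, H=4) → (A=4, B=8, C=4, D=8, E=1, F=0, G=2, H=4)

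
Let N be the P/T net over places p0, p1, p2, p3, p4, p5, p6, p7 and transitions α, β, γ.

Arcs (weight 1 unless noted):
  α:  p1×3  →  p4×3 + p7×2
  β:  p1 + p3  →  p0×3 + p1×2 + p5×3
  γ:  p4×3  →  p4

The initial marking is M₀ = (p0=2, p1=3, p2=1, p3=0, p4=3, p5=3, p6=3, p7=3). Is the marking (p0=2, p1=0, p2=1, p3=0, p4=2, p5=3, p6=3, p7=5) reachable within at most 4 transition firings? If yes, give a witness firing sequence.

YES — reachable via ⟨α, γ, γ⟩ (3 firings)

step 1: fire α:  (p0=2, p1=3, p2=1, p3=0, p4=3, p5=3, p6=3, p7=3) → (p0=2, p1=0, p2=1, p3=0, p4=6, p5=3, p6=3, p7=5)
step 2: fire γ:  (p0=2, p1=0, p2=1, p3=0, p4=6, p5=3, p6=3, p7=5) → (p0=2, p1=0, p2=1, p3=0, p4=4, p5=3, p6=3, p7=5)
step 3: fire γ:  (p0=2, p1=0, p2=1, p3=0, p4=4, p5=3, p6=3, p7=5) → (p0=2, p1=0, p2=1, p3=0, p4=2, p5=3, p6=3, p7=5)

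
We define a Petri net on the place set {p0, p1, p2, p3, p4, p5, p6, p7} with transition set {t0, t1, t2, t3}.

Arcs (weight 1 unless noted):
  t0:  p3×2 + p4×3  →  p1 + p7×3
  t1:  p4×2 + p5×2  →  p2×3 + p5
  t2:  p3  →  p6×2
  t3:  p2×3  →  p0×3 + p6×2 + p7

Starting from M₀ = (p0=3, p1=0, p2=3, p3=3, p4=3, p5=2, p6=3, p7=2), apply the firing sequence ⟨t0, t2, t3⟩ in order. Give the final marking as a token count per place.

(p0=6, p1=1, p2=0, p3=0, p4=0, p5=2, p6=7, p7=6)

step 1: fire t0:  (p0=3, p1=0, p2=3, p3=3, p4=3, p5=2, p6=3, p7=2) → (p0=3, p1=1, p2=3, p3=1, p4=0, p5=2, p6=3, p7=5)
step 2: fire t2:  (p0=3, p1=1, p2=3, p3=1, p4=0, p5=2, p6=3, p7=5) → (p0=3, p1=1, p2=3, p3=0, p4=0, p5=2, p6=5, p7=5)
step 3: fire t3:  (p0=3, p1=1, p2=3, p3=0, p4=0, p5=2, p6=5, p7=5) → (p0=6, p1=1, p2=0, p3=0, p4=0, p5=2, p6=7, p7=6)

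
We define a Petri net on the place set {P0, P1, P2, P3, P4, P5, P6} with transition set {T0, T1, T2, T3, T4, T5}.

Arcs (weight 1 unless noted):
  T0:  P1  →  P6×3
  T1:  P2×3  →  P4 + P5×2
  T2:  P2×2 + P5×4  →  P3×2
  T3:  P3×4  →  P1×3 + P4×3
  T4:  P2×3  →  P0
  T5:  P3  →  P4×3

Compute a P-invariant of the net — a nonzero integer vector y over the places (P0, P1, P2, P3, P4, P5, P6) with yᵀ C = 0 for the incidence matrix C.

y = (P0:3, P1:3, P2:1, P3:3, P4:1, P5:1, P6:1)

Incidence matrix C (rows=places, cols=transitions):
       T0   T1   T2   T3   T4   T5
   P0   0    0    0    0    1    0
   P1  -1    0    0    3    0    0
   P2   0   -3   -2    0   -3    0
   P3   0    0    2   -4    0   -1
   P4   0    1    0    3    0    3
   P5   0    2   -4    0    0    0
   P6   3    0    0    0    0    0

Candidate y = [3, 3, 1, 3, 1, 1, 1]; check y·C column-wise:
  col T0: 3·0 + 3·-1 + 1·0 + 3·0 + 1·0 + 1·0 + 1·3 = 0
  col T1: 3·0 + 3·0 + 1·-3 + 3·0 + 1·1 + 1·2 + 1·0 = 0
  col T2: 3·0 + 3·0 + 1·-2 + 3·2 + 1·0 + 1·-4 + 1·0 = 0
  col T3: 3·0 + 3·3 + 1·0 + 3·-4 + 1·3 + 1·0 + 1·0 = 0
  col T4: 3·1 + 3·0 + 1·-3 + 3·0 + 1·0 + 1·0 + 1·0 = 0
  col T5: 3·0 + 3·0 + 1·0 + 3·-1 + 1·3 + 1·0 + 1·0 = 0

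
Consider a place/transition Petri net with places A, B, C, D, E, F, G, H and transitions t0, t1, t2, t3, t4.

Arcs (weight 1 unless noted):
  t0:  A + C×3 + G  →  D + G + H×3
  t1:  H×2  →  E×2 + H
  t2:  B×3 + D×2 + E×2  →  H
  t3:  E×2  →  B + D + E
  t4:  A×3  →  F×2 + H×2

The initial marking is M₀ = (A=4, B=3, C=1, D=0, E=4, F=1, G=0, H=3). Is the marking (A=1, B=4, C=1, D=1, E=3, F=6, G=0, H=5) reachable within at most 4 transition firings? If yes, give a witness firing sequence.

NO — not reachable within 4 firings

depth 0: 1 marking
depth 1: 4 markings reached so far
depth 2: 9 markings reached so far
depth 3: 16 markings reached so far
depth 4: 24 markings reached so far
target is not among the 24 markings reachable within 4 steps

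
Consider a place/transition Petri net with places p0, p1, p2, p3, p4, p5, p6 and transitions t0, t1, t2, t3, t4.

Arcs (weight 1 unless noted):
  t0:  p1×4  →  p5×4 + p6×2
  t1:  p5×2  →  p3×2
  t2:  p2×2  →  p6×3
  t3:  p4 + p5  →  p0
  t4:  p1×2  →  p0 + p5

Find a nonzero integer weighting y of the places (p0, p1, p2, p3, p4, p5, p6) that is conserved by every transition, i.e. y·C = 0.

Incidence matrix C (rows=places, cols=transitions):
       t0   t1   t2   t3   t4
   p0   0    0    0    1    1
   p1  -4    0    0    0   -2
   p2   0    0   -2    0    0
   p3   0    2    0    0    0
   p4   0    0    0   -1    0
   p5   4   -2    0   -1    1
   p6   2    0    3    0    0

Candidate y = [1, 1, 0, 1, 0, 1, 0]; check y·C column-wise:
  col t0: 1·0 + 1·-4 + 1·0 + 1·4 + 0·2 = 0
  col t1: 1·0 + 1·0 + 1·2 + 1·-2 = 0
  col t2: 1·0 + 1·0 + 0·-2 + 1·0 + 1·0 + 0·3 = 0
  col t3: 1·1 + 1·0 + 1·0 + 0·-1 + 1·-1 = 0
  col t4: 1·1 + 1·-2 + 1·0 + 1·1 = 0

y = (p0:1, p1:1, p2:0, p3:1, p4:0, p5:1, p6:0)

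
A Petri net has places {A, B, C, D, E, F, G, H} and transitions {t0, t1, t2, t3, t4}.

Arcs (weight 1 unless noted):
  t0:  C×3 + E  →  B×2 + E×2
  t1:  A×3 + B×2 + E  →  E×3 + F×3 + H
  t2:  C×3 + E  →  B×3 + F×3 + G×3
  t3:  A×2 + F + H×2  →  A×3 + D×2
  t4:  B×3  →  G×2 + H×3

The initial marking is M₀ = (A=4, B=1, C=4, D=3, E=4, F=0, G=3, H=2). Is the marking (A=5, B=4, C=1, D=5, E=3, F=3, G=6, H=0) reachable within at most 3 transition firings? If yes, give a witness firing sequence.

NO — not reachable within 3 firings

depth 0: 1 marking
depth 1: 3 markings reached so far
depth 2: 8 markings reached so far
depth 3: 10 markings reached so far
target is not among the 10 markings reachable within 3 steps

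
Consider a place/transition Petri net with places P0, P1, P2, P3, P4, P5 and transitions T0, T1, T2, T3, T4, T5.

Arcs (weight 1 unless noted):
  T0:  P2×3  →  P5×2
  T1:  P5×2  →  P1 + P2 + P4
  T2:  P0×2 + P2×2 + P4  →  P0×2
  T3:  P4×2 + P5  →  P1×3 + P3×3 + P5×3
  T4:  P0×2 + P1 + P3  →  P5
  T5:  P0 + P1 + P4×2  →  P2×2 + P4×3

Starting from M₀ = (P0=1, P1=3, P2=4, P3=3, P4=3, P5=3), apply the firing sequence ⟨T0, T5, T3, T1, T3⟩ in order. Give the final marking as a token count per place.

(P0=0, P1=9, P2=4, P3=9, P4=1, P5=7)

step 1: fire T0:  (P0=1, P1=3, P2=4, P3=3, P4=3, P5=3) → (P0=1, P1=3, P2=1, P3=3, P4=3, P5=5)
step 2: fire T5:  (P0=1, P1=3, P2=1, P3=3, P4=3, P5=5) → (P0=0, P1=2, P2=3, P3=3, P4=4, P5=5)
step 3: fire T3:  (P0=0, P1=2, P2=3, P3=3, P4=4, P5=5) → (P0=0, P1=5, P2=3, P3=6, P4=2, P5=7)
step 4: fire T1:  (P0=0, P1=5, P2=3, P3=6, P4=2, P5=7) → (P0=0, P1=6, P2=4, P3=6, P4=3, P5=5)
step 5: fire T3:  (P0=0, P1=6, P2=4, P3=6, P4=3, P5=5) → (P0=0, P1=9, P2=4, P3=9, P4=1, P5=7)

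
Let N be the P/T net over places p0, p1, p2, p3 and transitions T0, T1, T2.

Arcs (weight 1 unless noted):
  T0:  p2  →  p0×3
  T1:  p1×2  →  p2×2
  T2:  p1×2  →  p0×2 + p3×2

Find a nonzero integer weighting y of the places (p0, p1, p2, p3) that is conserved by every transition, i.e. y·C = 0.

Incidence matrix C (rows=places, cols=transitions):
       T0   T1   T2
   p0   3    0    2
   p1   0   -2   -2
   p2  -1    2    0
   p3   0    0    2

Candidate y = [1, 3, 3, 2]; check y·C column-wise:
  col T0: 1·3 + 3·0 + 3·-1 + 2·0 = 0
  col T1: 1·0 + 3·-2 + 3·2 + 2·0 = 0
  col T2: 1·2 + 3·-2 + 3·0 + 2·2 = 0

y = (p0:1, p1:3, p2:3, p3:2)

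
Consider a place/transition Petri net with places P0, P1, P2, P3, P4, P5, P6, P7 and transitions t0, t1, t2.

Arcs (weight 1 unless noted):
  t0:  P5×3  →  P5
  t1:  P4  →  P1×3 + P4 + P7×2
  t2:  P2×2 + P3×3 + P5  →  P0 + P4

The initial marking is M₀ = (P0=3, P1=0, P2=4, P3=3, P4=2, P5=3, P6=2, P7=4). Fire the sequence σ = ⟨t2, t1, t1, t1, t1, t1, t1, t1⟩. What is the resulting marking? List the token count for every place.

step 1: fire t2:  (P0=3, P1=0, P2=4, P3=3, P4=2, P5=3, P6=2, P7=4) → (P0=4, P1=0, P2=2, P3=0, P4=3, P5=2, P6=2, P7=4)
step 2: fire t1:  (P0=4, P1=0, P2=2, P3=0, P4=3, P5=2, P6=2, P7=4) → (P0=4, P1=3, P2=2, P3=0, P4=3, P5=2, P6=2, P7=6)
step 3: fire t1:  (P0=4, P1=3, P2=2, P3=0, P4=3, P5=2, P6=2, P7=6) → (P0=4, P1=6, P2=2, P3=0, P4=3, P5=2, P6=2, P7=8)
step 4: fire t1:  (P0=4, P1=6, P2=2, P3=0, P4=3, P5=2, P6=2, P7=8) → (P0=4, P1=9, P2=2, P3=0, P4=3, P5=2, P6=2, P7=10)
step 5: fire t1:  (P0=4, P1=9, P2=2, P3=0, P4=3, P5=2, P6=2, P7=10) → (P0=4, P1=12, P2=2, P3=0, P4=3, P5=2, P6=2, P7=12)
step 6: fire t1:  (P0=4, P1=12, P2=2, P3=0, P4=3, P5=2, P6=2, P7=12) → (P0=4, P1=15, P2=2, P3=0, P4=3, P5=2, P6=2, P7=14)
step 7: fire t1:  (P0=4, P1=15, P2=2, P3=0, P4=3, P5=2, P6=2, P7=14) → (P0=4, P1=18, P2=2, P3=0, P4=3, P5=2, P6=2, P7=16)
step 8: fire t1:  (P0=4, P1=18, P2=2, P3=0, P4=3, P5=2, P6=2, P7=16) → (P0=4, P1=21, P2=2, P3=0, P4=3, P5=2, P6=2, P7=18)

(P0=4, P1=21, P2=2, P3=0, P4=3, P5=2, P6=2, P7=18)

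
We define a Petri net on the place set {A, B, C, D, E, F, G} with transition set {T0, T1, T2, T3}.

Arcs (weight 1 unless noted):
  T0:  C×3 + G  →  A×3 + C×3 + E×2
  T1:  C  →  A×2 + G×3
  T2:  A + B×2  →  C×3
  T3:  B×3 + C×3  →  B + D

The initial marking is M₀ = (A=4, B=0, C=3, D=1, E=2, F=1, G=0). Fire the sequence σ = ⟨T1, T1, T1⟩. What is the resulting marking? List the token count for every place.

(A=10, B=0, C=0, D=1, E=2, F=1, G=9)

step 1: fire T1:  (A=4, B=0, C=3, D=1, E=2, F=1, G=0) → (A=6, B=0, C=2, D=1, E=2, F=1, G=3)
step 2: fire T1:  (A=6, B=0, C=2, D=1, E=2, F=1, G=3) → (A=8, B=0, C=1, D=1, E=2, F=1, G=6)
step 3: fire T1:  (A=8, B=0, C=1, D=1, E=2, F=1, G=6) → (A=10, B=0, C=0, D=1, E=2, F=1, G=9)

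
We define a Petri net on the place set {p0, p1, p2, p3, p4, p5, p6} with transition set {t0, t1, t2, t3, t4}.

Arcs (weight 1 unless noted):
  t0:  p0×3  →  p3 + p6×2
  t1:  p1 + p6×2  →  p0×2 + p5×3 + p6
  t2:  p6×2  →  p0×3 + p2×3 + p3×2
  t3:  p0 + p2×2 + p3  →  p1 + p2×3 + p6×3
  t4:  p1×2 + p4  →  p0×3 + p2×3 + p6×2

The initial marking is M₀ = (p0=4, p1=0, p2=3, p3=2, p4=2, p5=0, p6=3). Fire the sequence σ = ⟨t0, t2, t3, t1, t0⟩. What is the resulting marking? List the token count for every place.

(p0=2, p1=0, p2=7, p3=5, p4=2, p5=3, p6=7)

step 1: fire t0:  (p0=4, p1=0, p2=3, p3=2, p4=2, p5=0, p6=3) → (p0=1, p1=0, p2=3, p3=3, p4=2, p5=0, p6=5)
step 2: fire t2:  (p0=1, p1=0, p2=3, p3=3, p4=2, p5=0, p6=5) → (p0=4, p1=0, p2=6, p3=5, p4=2, p5=0, p6=3)
step 3: fire t3:  (p0=4, p1=0, p2=6, p3=5, p4=2, p5=0, p6=3) → (p0=3, p1=1, p2=7, p3=4, p4=2, p5=0, p6=6)
step 4: fire t1:  (p0=3, p1=1, p2=7, p3=4, p4=2, p5=0, p6=6) → (p0=5, p1=0, p2=7, p3=4, p4=2, p5=3, p6=5)
step 5: fire t0:  (p0=5, p1=0, p2=7, p3=4, p4=2, p5=3, p6=5) → (p0=2, p1=0, p2=7, p3=5, p4=2, p5=3, p6=7)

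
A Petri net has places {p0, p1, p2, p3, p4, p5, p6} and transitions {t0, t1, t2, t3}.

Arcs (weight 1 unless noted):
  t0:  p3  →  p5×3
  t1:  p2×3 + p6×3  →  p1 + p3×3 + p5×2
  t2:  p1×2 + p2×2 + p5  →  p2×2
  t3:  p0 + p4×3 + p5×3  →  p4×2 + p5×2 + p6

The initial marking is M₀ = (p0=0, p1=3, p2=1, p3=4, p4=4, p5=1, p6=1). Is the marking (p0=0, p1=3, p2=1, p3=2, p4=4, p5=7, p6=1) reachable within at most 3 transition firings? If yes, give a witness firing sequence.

YES — reachable via ⟨t0, t0⟩ (2 firings)

step 1: fire t0:  (p0=0, p1=3, p2=1, p3=4, p4=4, p5=1, p6=1) → (p0=0, p1=3, p2=1, p3=3, p4=4, p5=4, p6=1)
step 2: fire t0:  (p0=0, p1=3, p2=1, p3=3, p4=4, p5=4, p6=1) → (p0=0, p1=3, p2=1, p3=2, p4=4, p5=7, p6=1)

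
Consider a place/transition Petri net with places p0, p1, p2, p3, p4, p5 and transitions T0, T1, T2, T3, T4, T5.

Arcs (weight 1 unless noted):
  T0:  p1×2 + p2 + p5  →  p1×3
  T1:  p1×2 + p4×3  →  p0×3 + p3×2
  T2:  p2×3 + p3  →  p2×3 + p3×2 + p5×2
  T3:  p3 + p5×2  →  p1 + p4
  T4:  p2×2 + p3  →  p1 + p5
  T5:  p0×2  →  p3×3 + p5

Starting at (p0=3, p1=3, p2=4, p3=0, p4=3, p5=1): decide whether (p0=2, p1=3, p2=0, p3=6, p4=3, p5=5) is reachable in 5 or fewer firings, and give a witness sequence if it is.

depth 0: 1 marking
depth 1: 4 markings reached so far
depth 2: 12 markings reached so far
depth 3: 32 markings reached so far
depth 4: 68 markings reached so far
depth 5: 125 markings reached so far
target is not among the 125 markings reachable within 5 steps

NO — not reachable within 5 firings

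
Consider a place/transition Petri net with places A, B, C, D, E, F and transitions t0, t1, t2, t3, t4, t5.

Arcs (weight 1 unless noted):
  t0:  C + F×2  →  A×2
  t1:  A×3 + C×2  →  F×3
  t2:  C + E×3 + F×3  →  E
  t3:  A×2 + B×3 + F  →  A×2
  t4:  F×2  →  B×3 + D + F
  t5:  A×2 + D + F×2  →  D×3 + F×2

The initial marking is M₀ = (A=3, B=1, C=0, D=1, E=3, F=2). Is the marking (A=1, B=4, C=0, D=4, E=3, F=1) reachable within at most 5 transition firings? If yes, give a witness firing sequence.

YES — reachable via ⟨t5, t4⟩ (2 firings)

step 1: fire t5:  (A=3, B=1, C=0, D=1, E=3, F=2) → (A=1, B=1, C=0, D=3, E=3, F=2)
step 2: fire t4:  (A=1, B=1, C=0, D=3, E=3, F=2) → (A=1, B=4, C=0, D=4, E=3, F=1)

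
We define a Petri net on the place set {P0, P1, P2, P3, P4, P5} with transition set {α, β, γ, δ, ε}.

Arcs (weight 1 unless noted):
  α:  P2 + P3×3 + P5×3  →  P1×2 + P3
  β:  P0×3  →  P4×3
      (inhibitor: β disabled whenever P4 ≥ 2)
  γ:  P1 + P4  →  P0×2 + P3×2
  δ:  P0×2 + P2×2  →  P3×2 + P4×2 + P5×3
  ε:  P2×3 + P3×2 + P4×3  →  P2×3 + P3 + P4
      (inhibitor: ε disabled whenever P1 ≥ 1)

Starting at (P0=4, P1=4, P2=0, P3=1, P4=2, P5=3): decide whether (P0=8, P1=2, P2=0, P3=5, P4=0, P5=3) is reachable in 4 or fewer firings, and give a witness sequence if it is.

YES — reachable via ⟨γ, γ⟩ (2 firings)

step 1: fire γ:  (P0=4, P1=4, P2=0, P3=1, P4=2, P5=3) → (P0=6, P1=3, P2=0, P3=3, P4=1, P5=3)
step 2: fire γ:  (P0=6, P1=3, P2=0, P3=3, P4=1, P5=3) → (P0=8, P1=2, P2=0, P3=5, P4=0, P5=3)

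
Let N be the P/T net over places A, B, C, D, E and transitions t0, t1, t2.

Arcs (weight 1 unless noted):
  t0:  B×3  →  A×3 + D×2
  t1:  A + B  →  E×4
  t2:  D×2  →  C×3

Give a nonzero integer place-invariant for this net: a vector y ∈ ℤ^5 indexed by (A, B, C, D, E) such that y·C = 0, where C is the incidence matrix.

Incidence matrix C (rows=places, cols=transitions):
       t0   t1   t2
    A   3   -1    0
    B  -3   -1    0
    C   0    0    3
    D   2    0   -2
    E   0    4    0

Candidate y = [1, -1, -2, -3, 0]; check y·C column-wise:
  col t0: 1·3 + -1·-3 + -2·0 + -3·2 = 0
  col t1: 1·-1 + -1·-1 + -2·0 + -3·0 + 0·4 = 0
  col t2: 1·0 + -1·0 + -2·3 + -3·-2 = 0

y = (A:1, B:-1, C:-2, D:-3, E:0)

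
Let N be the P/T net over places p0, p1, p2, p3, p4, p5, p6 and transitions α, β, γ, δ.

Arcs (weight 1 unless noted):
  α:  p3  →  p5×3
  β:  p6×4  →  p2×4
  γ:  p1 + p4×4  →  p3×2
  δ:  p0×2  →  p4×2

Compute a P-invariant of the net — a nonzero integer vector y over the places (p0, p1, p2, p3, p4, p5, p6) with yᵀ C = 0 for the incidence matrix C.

y = (p0:1, p1:-4, p2:0, p3:0, p4:1, p5:0, p6:0)

Incidence matrix C (rows=places, cols=transitions):
        α    β    γ    δ
   p0   0    0    0   -2
   p1   0    0   -1    0
   p2   0    4    0    0
   p3  -1    0    2    0
   p4   0    0   -4    2
   p5   3    0    0    0
   p6   0   -4    0    0

Candidate y = [1, -4, 0, 0, 1, 0, 0]; check y·C column-wise:
  col α: 1·0 + -4·0 + 0·-1 + 1·0 + 0·3 = 0
  col β: 1·0 + -4·0 + 0·4 + 1·0 + 0·-4 = 0
  col γ: 1·0 + -4·-1 + 0·2 + 1·-4 = 0
  col δ: 1·-2 + -4·0 + 1·2 = 0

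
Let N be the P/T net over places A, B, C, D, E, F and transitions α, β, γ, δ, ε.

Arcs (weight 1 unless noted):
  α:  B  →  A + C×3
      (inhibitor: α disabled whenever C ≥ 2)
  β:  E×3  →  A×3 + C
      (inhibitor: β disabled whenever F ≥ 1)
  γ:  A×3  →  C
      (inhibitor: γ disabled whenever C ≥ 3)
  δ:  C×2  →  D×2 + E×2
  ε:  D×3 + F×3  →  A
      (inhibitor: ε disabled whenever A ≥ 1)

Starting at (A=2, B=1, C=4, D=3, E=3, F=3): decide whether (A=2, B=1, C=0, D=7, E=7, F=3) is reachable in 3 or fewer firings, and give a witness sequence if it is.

YES — reachable via ⟨δ, δ⟩ (2 firings)

step 1: fire δ:  (A=2, B=1, C=4, D=3, E=3, F=3) → (A=2, B=1, C=2, D=5, E=5, F=3)
step 2: fire δ:  (A=2, B=1, C=2, D=5, E=5, F=3) → (A=2, B=1, C=0, D=7, E=7, F=3)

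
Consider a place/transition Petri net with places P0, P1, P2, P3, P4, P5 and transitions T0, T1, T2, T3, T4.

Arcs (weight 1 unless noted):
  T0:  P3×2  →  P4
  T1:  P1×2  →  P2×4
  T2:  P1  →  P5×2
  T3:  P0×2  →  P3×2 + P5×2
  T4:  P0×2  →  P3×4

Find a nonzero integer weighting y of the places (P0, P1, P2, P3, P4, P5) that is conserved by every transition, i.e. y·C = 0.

Incidence matrix C (rows=places, cols=transitions):
       T0   T1   T2   T3   T4
   P0   0    0    0   -2   -2
   P1   0   -2   -1    0    0
   P2   0    4    0    0    0
   P3  -2    0    0    2    4
   P4   1    0    0    0    0
   P5   0    0    2    2    0

Candidate y = [2, 2, 1, 1, 2, 1]; check y·C column-wise:
  col T0: 2·0 + 2·0 + 1·0 + 1·-2 + 2·1 + 1·0 = 0
  col T1: 2·0 + 2·-2 + 1·4 + 1·0 + 2·0 + 1·0 = 0
  col T2: 2·0 + 2·-1 + 1·0 + 1·0 + 2·0 + 1·2 = 0
  col T3: 2·-2 + 2·0 + 1·0 + 1·2 + 2·0 + 1·2 = 0
  col T4: 2·-2 + 2·0 + 1·0 + 1·4 + 2·0 + 1·0 = 0

y = (P0:2, P1:2, P2:1, P3:1, P4:2, P5:1)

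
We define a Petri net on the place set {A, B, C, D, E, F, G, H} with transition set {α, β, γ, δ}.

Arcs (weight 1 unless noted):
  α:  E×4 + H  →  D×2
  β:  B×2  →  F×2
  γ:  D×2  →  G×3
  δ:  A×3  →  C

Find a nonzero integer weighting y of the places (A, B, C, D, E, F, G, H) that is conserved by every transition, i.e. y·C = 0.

y = (A:1, B:0, C:3, D:0, E:0, F:0, G:0, H:0)

Incidence matrix C (rows=places, cols=transitions):
        α    β    γ    δ
    A   0    0    0   -3
    B   0   -2    0    0
    C   0    0    0    1
    D   2    0   -2    0
    E  -4    0    0    0
    F   0    2    0    0
    G   0    0    3    0
    H  -1    0    0    0

Candidate y = [1, 0, 3, 0, 0, 0, 0, 0]; check y·C column-wise:
  col α: 1·0 + 3·0 + 0·2 + 0·-4 + 0·-1 = 0
  col β: 1·0 + 0·-2 + 3·0 + 0·2 = 0
  col γ: 1·0 + 3·0 + 0·-2 + 0·3 = 0
  col δ: 1·-3 + 3·1 = 0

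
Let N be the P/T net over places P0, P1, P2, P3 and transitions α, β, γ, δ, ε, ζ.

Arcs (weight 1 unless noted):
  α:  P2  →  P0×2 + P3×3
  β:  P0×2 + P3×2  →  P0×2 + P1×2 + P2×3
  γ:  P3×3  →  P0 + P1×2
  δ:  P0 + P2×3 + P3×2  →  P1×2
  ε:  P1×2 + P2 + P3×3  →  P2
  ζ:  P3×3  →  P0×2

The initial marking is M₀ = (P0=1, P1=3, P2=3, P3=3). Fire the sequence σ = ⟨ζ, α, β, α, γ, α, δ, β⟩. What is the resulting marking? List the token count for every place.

(P0=9, P1=11, P2=3, P3=0)

step 1: fire ζ:  (P0=1, P1=3, P2=3, P3=3) → (P0=3, P1=3, P2=3, P3=0)
step 2: fire α:  (P0=3, P1=3, P2=3, P3=0) → (P0=5, P1=3, P2=2, P3=3)
step 3: fire β:  (P0=5, P1=3, P2=2, P3=3) → (P0=5, P1=5, P2=5, P3=1)
step 4: fire α:  (P0=5, P1=5, P2=5, P3=1) → (P0=7, P1=5, P2=4, P3=4)
step 5: fire γ:  (P0=7, P1=5, P2=4, P3=4) → (P0=8, P1=7, P2=4, P3=1)
step 6: fire α:  (P0=8, P1=7, P2=4, P3=1) → (P0=10, P1=7, P2=3, P3=4)
step 7: fire δ:  (P0=10, P1=7, P2=3, P3=4) → (P0=9, P1=9, P2=0, P3=2)
step 8: fire β:  (P0=9, P1=9, P2=0, P3=2) → (P0=9, P1=11, P2=3, P3=0)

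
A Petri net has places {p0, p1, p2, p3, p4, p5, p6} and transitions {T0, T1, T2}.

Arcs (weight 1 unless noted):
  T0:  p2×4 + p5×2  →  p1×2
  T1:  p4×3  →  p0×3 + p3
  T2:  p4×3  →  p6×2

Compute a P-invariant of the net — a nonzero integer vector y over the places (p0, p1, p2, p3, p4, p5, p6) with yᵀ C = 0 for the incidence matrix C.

Incidence matrix C (rows=places, cols=transitions):
       T0   T1   T2
   p0   0    3    0
   p1   2    0    0
   p2  -4    0    0
   p3   0    1    0
   p4   0   -3   -3
   p5  -2    0    0
   p6   0    0    2

Candidate y = [0, 2, 1, 0, 0, 0, 0]; check y·C column-wise:
  col T0: 2·2 + 1·-4 + 0·-2 = 0
  col T1: 0·3 + 2·0 + 1·0 + 0·1 + 0·-3 = 0
  col T2: 2·0 + 1·0 + 0·-3 + 0·2 = 0

y = (p0:0, p1:2, p2:1, p3:0, p4:0, p5:0, p6:0)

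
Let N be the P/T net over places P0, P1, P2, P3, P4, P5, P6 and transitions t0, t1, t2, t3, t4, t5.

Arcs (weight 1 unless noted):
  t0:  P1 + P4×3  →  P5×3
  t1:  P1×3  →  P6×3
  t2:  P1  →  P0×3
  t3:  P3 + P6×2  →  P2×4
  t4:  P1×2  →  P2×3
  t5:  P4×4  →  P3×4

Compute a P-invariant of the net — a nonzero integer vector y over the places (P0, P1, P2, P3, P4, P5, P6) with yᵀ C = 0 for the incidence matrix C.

y = (P0:1, P1:3, P2:2, P3:2, P4:2, P5:3, P6:3)

Incidence matrix C (rows=places, cols=transitions):
       t0   t1   t2   t3   t4   t5
   P0   0    0    3    0    0    0
   P1  -1   -3   -1    0   -2    0
   P2   0    0    0    4    3    0
   P3   0    0    0   -1    0    4
   P4  -3    0    0    0    0   -4
   P5   3    0    0    0    0    0
   P6   0    3    0   -2    0    0

Candidate y = [1, 3, 2, 2, 2, 3, 3]; check y·C column-wise:
  col t0: 1·0 + 3·-1 + 2·0 + 2·0 + 2·-3 + 3·3 + 3·0 = 0
  col t1: 1·0 + 3·-3 + 2·0 + 2·0 + 2·0 + 3·0 + 3·3 = 0
  col t2: 1·3 + 3·-1 + 2·0 + 2·0 + 2·0 + 3·0 + 3·0 = 0
  col t3: 1·0 + 3·0 + 2·4 + 2·-1 + 2·0 + 3·0 + 3·-2 = 0
  col t4: 1·0 + 3·-2 + 2·3 + 2·0 + 2·0 + 3·0 + 3·0 = 0
  col t5: 1·0 + 3·0 + 2·0 + 2·4 + 2·-4 + 3·0 + 3·0 = 0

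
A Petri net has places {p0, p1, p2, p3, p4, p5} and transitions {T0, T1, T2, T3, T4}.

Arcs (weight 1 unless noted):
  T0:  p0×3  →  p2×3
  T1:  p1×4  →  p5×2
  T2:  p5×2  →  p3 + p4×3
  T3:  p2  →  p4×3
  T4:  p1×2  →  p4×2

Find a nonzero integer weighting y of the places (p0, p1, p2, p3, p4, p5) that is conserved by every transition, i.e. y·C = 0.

y = (p0:3, p1:1, p2:3, p3:1, p4:1, p5:2)

Incidence matrix C (rows=places, cols=transitions):
       T0   T1   T2   T3   T4
   p0  -3    0    0    0    0
   p1   0   -4    0    0   -2
   p2   3    0    0   -1    0
   p3   0    0    1    0    0
   p4   0    0    3    3    2
   p5   0    2   -2    0    0

Candidate y = [3, 1, 3, 1, 1, 2]; check y·C column-wise:
  col T0: 3·-3 + 1·0 + 3·3 + 1·0 + 1·0 + 2·0 = 0
  col T1: 3·0 + 1·-4 + 3·0 + 1·0 + 1·0 + 2·2 = 0
  col T2: 3·0 + 1·0 + 3·0 + 1·1 + 1·3 + 2·-2 = 0
  col T3: 3·0 + 1·0 + 3·-1 + 1·0 + 1·3 + 2·0 = 0
  col T4: 3·0 + 1·-2 + 3·0 + 1·0 + 1·2 + 2·0 = 0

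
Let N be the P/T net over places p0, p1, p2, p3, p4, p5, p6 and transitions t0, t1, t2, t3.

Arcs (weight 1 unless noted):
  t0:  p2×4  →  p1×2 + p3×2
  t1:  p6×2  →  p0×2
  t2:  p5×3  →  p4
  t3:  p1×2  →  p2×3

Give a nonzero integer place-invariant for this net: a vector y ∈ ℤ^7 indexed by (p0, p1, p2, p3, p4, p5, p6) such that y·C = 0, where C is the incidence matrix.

y = (p0:0, p1:3, p2:2, p3:1, p4:0, p5:0, p6:0)

Incidence matrix C (rows=places, cols=transitions):
       t0   t1   t2   t3
   p0   0    2    0    0
   p1   2    0    0   -2
   p2  -4    0    0    3
   p3   2    0    0    0
   p4   0    0    1    0
   p5   0    0   -3    0
   p6   0   -2    0    0

Candidate y = [0, 3, 2, 1, 0, 0, 0]; check y·C column-wise:
  col t0: 3·2 + 2·-4 + 1·2 = 0
  col t1: 0·2 + 3·0 + 2·0 + 1·0 + 0·-2 = 0
  col t2: 3·0 + 2·0 + 1·0 + 0·1 + 0·-3 = 0
  col t3: 3·-2 + 2·3 + 1·0 = 0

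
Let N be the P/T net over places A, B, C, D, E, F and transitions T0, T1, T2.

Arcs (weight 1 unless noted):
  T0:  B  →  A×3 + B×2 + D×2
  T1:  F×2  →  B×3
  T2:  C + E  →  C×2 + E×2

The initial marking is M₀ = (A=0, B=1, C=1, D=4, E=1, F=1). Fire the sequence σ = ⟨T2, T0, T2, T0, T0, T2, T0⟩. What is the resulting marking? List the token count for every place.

(A=12, B=5, C=4, D=12, E=4, F=1)

step 1: fire T2:  (A=0, B=1, C=1, D=4, E=1, F=1) → (A=0, B=1, C=2, D=4, E=2, F=1)
step 2: fire T0:  (A=0, B=1, C=2, D=4, E=2, F=1) → (A=3, B=2, C=2, D=6, E=2, F=1)
step 3: fire T2:  (A=3, B=2, C=2, D=6, E=2, F=1) → (A=3, B=2, C=3, D=6, E=3, F=1)
step 4: fire T0:  (A=3, B=2, C=3, D=6, E=3, F=1) → (A=6, B=3, C=3, D=8, E=3, F=1)
step 5: fire T0:  (A=6, B=3, C=3, D=8, E=3, F=1) → (A=9, B=4, C=3, D=10, E=3, F=1)
step 6: fire T2:  (A=9, B=4, C=3, D=10, E=3, F=1) → (A=9, B=4, C=4, D=10, E=4, F=1)
step 7: fire T0:  (A=9, B=4, C=4, D=10, E=4, F=1) → (A=12, B=5, C=4, D=12, E=4, F=1)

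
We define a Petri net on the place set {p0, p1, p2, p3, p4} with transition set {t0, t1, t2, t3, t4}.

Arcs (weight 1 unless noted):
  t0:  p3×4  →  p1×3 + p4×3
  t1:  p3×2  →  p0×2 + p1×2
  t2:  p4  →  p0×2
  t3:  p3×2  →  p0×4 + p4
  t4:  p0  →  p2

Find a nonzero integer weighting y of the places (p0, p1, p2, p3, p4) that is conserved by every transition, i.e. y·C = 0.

Incidence matrix C (rows=places, cols=transitions):
       t0   t1   t2   t3   t4
   p0   0    2    2    4   -1
   p1   3    2    0    0    0
   p2   0    0    0    0    1
   p3  -4   -2    0   -2    0
   p4   3    0   -1    1    0

Candidate y = [1, 2, 1, 3, 2]; check y·C column-wise:
  col t0: 1·0 + 2·3 + 1·0 + 3·-4 + 2·3 = 0
  col t1: 1·2 + 2·2 + 1·0 + 3·-2 + 2·0 = 0
  col t2: 1·2 + 2·0 + 1·0 + 3·0 + 2·-1 = 0
  col t3: 1·4 + 2·0 + 1·0 + 3·-2 + 2·1 = 0
  col t4: 1·-1 + 2·0 + 1·1 + 3·0 + 2·0 = 0

y = (p0:1, p1:2, p2:1, p3:3, p4:2)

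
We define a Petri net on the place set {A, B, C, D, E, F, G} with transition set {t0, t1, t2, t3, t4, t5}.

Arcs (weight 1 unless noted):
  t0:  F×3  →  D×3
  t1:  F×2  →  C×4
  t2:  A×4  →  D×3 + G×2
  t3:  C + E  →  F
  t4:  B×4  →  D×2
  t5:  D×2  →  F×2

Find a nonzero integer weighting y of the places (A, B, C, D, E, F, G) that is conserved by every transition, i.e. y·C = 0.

Incidence matrix C (rows=places, cols=transitions):
       t0   t1   t2   t3   t4   t5
    A   0    0   -4    0    0    0
    B   0    0    0    0   -4    0
    C   0    4    0   -1    0    0
    D   3    0    3    0    2   -2
    E   0    0    0   -1    0    0
    F  -3   -2    0    1    0    2
    G   0    0    2    0    0    0

Candidate y = [3, 2, 2, 4, 2, 4, 0]; check y·C column-wise:
  col t0: 3·0 + 2·0 + 2·0 + 4·3 + 2·0 + 4·-3 = 0
  col t1: 3·0 + 2·0 + 2·4 + 4·0 + 2·0 + 4·-2 = 0
  col t2: 3·-4 + 2·0 + 2·0 + 4·3 + 2·0 + 4·0 + 0·2 = 0
  col t3: 3·0 + 2·0 + 2·-1 + 4·0 + 2·-1 + 4·1 = 0
  col t4: 3·0 + 2·-4 + 2·0 + 4·2 + 2·0 + 4·0 = 0
  col t5: 3·0 + 2·0 + 2·0 + 4·-2 + 2·0 + 4·2 = 0

y = (A:3, B:2, C:2, D:4, E:2, F:4, G:0)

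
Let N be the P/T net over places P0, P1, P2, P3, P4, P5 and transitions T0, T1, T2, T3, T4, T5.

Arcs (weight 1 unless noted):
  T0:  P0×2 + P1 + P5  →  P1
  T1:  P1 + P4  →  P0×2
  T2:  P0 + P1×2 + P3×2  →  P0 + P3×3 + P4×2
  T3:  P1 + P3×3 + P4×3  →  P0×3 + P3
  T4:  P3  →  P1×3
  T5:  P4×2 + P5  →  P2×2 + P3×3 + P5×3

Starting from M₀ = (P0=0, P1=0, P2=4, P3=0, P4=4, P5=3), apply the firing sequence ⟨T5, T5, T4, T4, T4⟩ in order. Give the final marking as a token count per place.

(P0=0, P1=9, P2=8, P3=3, P4=0, P5=7)

step 1: fire T5:  (P0=0, P1=0, P2=4, P3=0, P4=4, P5=3) → (P0=0, P1=0, P2=6, P3=3, P4=2, P5=5)
step 2: fire T5:  (P0=0, P1=0, P2=6, P3=3, P4=2, P5=5) → (P0=0, P1=0, P2=8, P3=6, P4=0, P5=7)
step 3: fire T4:  (P0=0, P1=0, P2=8, P3=6, P4=0, P5=7) → (P0=0, P1=3, P2=8, P3=5, P4=0, P5=7)
step 4: fire T4:  (P0=0, P1=3, P2=8, P3=5, P4=0, P5=7) → (P0=0, P1=6, P2=8, P3=4, P4=0, P5=7)
step 5: fire T4:  (P0=0, P1=6, P2=8, P3=4, P4=0, P5=7) → (P0=0, P1=9, P2=8, P3=3, P4=0, P5=7)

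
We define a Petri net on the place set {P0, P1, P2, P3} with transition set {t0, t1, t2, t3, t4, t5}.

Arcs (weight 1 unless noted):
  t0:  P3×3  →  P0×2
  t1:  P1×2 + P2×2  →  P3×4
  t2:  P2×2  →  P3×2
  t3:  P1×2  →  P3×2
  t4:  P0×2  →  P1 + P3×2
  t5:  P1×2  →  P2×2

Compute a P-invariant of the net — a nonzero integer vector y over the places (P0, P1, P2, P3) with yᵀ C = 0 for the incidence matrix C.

Incidence matrix C (rows=places, cols=transitions):
       t0   t1   t2   t3   t4   t5
   P0   2    0    0    0   -2    0
   P1   0   -2    0   -2    1   -2
   P2   0   -2   -2    0    0    2
   P3  -3    4    2    2    2    0

Candidate y = [3, 2, 2, 2]; check y·C column-wise:
  col t0: 3·2 + 2·0 + 2·0 + 2·-3 = 0
  col t1: 3·0 + 2·-2 + 2·-2 + 2·4 = 0
  col t2: 3·0 + 2·0 + 2·-2 + 2·2 = 0
  col t3: 3·0 + 2·-2 + 2·0 + 2·2 = 0
  col t4: 3·-2 + 2·1 + 2·0 + 2·2 = 0
  col t5: 3·0 + 2·-2 + 2·2 + 2·0 = 0

y = (P0:3, P1:2, P2:2, P3:2)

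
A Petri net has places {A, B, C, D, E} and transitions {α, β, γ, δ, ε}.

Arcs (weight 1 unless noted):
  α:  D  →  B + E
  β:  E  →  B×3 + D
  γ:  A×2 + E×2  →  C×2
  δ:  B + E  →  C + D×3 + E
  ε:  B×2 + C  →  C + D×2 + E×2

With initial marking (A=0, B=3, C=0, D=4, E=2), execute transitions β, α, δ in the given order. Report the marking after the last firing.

step 1: fire β:  (A=0, B=3, C=0, D=4, E=2) → (A=0, B=6, C=0, D=5, E=1)
step 2: fire α:  (A=0, B=6, C=0, D=5, E=1) → (A=0, B=7, C=0, D=4, E=2)
step 3: fire δ:  (A=0, B=7, C=0, D=4, E=2) → (A=0, B=6, C=1, D=7, E=2)

(A=0, B=6, C=1, D=7, E=2)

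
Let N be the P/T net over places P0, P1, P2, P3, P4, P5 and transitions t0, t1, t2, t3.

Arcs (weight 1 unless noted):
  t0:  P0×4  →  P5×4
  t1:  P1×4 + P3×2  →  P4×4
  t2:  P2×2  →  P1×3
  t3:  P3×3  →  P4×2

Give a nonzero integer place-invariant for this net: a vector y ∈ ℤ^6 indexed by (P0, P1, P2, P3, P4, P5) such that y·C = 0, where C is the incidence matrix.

Incidence matrix C (rows=places, cols=transitions):
       t0   t1   t2   t3
   P0  -4    0    0    0
   P1   0   -4    3    0
   P2   0    0   -2    0
   P3   0   -2    0   -3
   P4   0    4    0    2
   P5   4    0    0    0

Candidate y = [0, 2, 3, 2, 3, 0]; check y·C column-wise:
  col t0: 0·-4 + 2·0 + 3·0 + 2·0 + 3·0 + 0·4 = 0
  col t1: 2·-4 + 3·0 + 2·-2 + 3·4 = 0
  col t2: 2·3 + 3·-2 + 2·0 + 3·0 = 0
  col t3: 2·0 + 3·0 + 2·-3 + 3·2 = 0

y = (P0:0, P1:2, P2:3, P3:2, P4:3, P5:0)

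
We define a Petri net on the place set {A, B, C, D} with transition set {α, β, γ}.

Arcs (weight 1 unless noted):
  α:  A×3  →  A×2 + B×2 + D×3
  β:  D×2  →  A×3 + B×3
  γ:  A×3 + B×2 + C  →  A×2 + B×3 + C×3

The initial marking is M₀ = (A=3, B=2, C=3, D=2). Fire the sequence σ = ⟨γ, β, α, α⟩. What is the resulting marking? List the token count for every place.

(A=3, B=10, C=5, D=6)

step 1: fire γ:  (A=3, B=2, C=3, D=2) → (A=2, B=3, C=5, D=2)
step 2: fire β:  (A=2, B=3, C=5, D=2) → (A=5, B=6, C=5, D=0)
step 3: fire α:  (A=5, B=6, C=5, D=0) → (A=4, B=8, C=5, D=3)
step 4: fire α:  (A=4, B=8, C=5, D=3) → (A=3, B=10, C=5, D=6)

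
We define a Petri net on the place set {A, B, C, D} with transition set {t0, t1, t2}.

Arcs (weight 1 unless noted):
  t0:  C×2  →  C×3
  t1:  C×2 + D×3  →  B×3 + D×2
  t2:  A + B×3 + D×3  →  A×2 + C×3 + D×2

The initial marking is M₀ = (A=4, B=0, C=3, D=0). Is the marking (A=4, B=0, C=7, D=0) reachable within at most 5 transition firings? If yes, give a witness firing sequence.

YES — reachable via ⟨t0, t0, t0, t0⟩ (4 firings)

step 1: fire t0:  (A=4, B=0, C=3, D=0) → (A=4, B=0, C=4, D=0)
step 2: fire t0:  (A=4, B=0, C=4, D=0) → (A=4, B=0, C=5, D=0)
step 3: fire t0:  (A=4, B=0, C=5, D=0) → (A=4, B=0, C=6, D=0)
step 4: fire t0:  (A=4, B=0, C=6, D=0) → (A=4, B=0, C=7, D=0)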